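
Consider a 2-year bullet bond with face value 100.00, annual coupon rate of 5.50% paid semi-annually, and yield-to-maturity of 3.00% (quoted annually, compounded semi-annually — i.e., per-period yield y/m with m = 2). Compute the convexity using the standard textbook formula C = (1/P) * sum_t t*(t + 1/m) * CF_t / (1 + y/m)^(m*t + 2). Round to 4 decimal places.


Coupon per period c = face * coupon_rate / m = 2.750000
Periods per year m = 2; per-period yield y/m = 0.015000
Number of cashflows N = 4
Cashflows (t years, CF_t, discount factor 1/(1+y/m)^(m*t), PV):
  t = 0.5000: CF_t = 2.750000, DF = 0.985222, PV = 2.709360
  t = 1.0000: CF_t = 2.750000, DF = 0.970662, PV = 2.669320
  t = 1.5000: CF_t = 2.750000, DF = 0.956317, PV = 2.629872
  t = 2.0000: CF_t = 102.750000, DF = 0.942184, PV = 96.809430
Price P = sum_t PV_t = 104.817981
Convexity numerator sum_t t*(t + 1/m) * CF_t / (1+y/m)^(m*t + 2):
  t = 0.5000: term = 1.314936
  t = 1.0000: term = 3.886510
  t = 1.5000: term = 7.658148
  t = 2.0000: term = 469.846051
Convexity = (1/P) * sum = 482.705645 / 104.817981 = 4.605180

Answer: Convexity = 4.6052


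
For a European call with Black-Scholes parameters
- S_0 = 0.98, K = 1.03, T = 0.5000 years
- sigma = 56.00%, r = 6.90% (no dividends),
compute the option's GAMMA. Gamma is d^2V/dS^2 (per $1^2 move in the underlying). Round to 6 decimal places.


d1 = 0.1594487669; d2 = -0.2365310305
phi(d1) = 0.3939030414; exp(-qT) = 1.0000000000; exp(-rT) = 0.9660883397
Gamma = exp(-qT) * phi(d1) / (S * sigma * sqrt(T)) = 1.0000000000 * 0.3939030414 / (0.9800 * 0.5600 * 0.7071067812) = 1.015057

Answer: Gamma = 1.015057


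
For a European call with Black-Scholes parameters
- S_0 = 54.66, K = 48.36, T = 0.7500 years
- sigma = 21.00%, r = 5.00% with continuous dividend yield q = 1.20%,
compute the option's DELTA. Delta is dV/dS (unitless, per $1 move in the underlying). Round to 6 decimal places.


d1 = 0.9209927496; d2 = 0.7391274148
phi(d1) = 0.2610476410; exp(-qT) = 0.9910403788; exp(-rT) = 0.9631944177
N(d1) = 0.8214728938
Delta = exp(-qT) * N(d1) = 0.9910403788 * 0.8214728938 = 0.814113

Answer: Delta = 0.814113


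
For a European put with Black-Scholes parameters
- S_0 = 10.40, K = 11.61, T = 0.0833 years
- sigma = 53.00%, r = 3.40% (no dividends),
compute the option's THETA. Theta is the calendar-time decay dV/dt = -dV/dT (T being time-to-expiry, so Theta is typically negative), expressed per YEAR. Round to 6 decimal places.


d1 = -0.6245083448; d2 = -0.7774755635
phi(d1) = 0.3282617832; exp(-qT) = 1.0000000000; exp(-rT) = 0.9971718069
Theta = -S*exp(-qT)*phi(d1)*sigma/(2*sqrt(T)) + r*K*exp(-rT)*N(-d2) - q*S*exp(-qT)*N(-d1)
N(-d1) = 0.7338531041; N(-d2) = 0.7815608769; sqrt(T) = 0.2886173938
Term 1 = -10.4000 * 1.0000000000 * 0.3282617832 * 0.5300 / (2 * 0.2886173938) = -3.1345632451
Term 2 = 0.0340 * 11.6100 * 0.9971718069 * 0.7815608769 = 0.3076408052
Term 3 = 0 (no dividend yield, q = 0)
Theta = -3.1345632451 + (0.3076408052) + (0.0000000000) = -2.826922

Answer: Theta = -2.826922


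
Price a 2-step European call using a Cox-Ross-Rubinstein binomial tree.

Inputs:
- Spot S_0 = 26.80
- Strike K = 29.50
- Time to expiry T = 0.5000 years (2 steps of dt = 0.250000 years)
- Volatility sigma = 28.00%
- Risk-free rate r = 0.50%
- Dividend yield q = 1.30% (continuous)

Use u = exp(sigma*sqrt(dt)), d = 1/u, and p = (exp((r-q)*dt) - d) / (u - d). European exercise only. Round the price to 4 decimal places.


dt = T/N = 0.250000
u = exp(sigma*sqrt(dt)) = 1.150274; d = 1/u = 0.869358
p = (exp((r-q)*dt) - d) / (u - d) = 0.457945
Discount per step: exp(-r*dt) = 0.998751
Stock lattice S(k, i) with i counting down-moves:
  k=0: S(0,0) = 26.8000
  k=1: S(1,0) = 30.8273; S(1,1) = 23.2988
  k=2: S(2,0) = 35.4599; S(2,1) = 26.8000; S(2,2) = 20.2550
Terminal payoffs V(N, i) = max(S_T - K, 0):
  V(2,0) = 5.959879; V(2,1) = 0.000000; V(2,2) = 0.000000
Backward induction: V(k, i) = exp(-r*dt) * [p * V(k+1, i) + (1-p) * V(k+1, i+1)].
  V(1,0) = exp(-r*dt) * [p*5.959879 + (1-p)*0.000000] = 2.725885
  V(1,1) = exp(-r*dt) * [p*0.000000 + (1-p)*0.000000] = 0.000000
  V(0,0) = exp(-r*dt) * [p*2.725885 + (1-p)*0.000000] = 1.246745

Answer: Price = V(0,0) = 1.2467


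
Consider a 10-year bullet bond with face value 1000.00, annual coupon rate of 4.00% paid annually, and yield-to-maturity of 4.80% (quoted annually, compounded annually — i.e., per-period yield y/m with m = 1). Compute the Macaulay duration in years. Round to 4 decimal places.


Answer: Macaulay duration = 8.3749 years

Derivation:
Coupon per period c = face * coupon_rate / m = 40.000000
Periods per year m = 1; per-period yield y/m = 0.048000
Number of cashflows N = 10
Cashflows (t years, CF_t, discount factor 1/(1+y/m)^(m*t), PV):
  t = 1.0000: CF_t = 40.000000, DF = 0.954198, PV = 38.167939
  t = 2.0000: CF_t = 40.000000, DF = 0.910495, PV = 36.419789
  t = 3.0000: CF_t = 40.000000, DF = 0.868793, PV = 34.751707
  t = 4.0000: CF_t = 40.000000, DF = 0.829001, PV = 33.160026
  t = 5.0000: CF_t = 40.000000, DF = 0.791031, PV = 31.641246
  t = 6.0000: CF_t = 40.000000, DF = 0.754801, PV = 30.192029
  t = 7.0000: CF_t = 40.000000, DF = 0.720230, PV = 28.809188
  t = 8.0000: CF_t = 40.000000, DF = 0.687242, PV = 27.489683
  t = 9.0000: CF_t = 40.000000, DF = 0.655765, PV = 26.230613
  t = 10.0000: CF_t = 1040.000000, DF = 0.625730, PV = 650.759494
Price P = sum_t PV_t = 937.621714
Macaulay numerator sum_t t * PV_t:
  t * PV_t at t = 1.0000: 38.167939
  t * PV_t at t = 2.0000: 72.839578
  t * PV_t at t = 3.0000: 104.255121
  t * PV_t at t = 4.0000: 132.640103
  t * PV_t at t = 5.0000: 158.206230
  t * PV_t at t = 6.0000: 181.152172
  t * PV_t at t = 7.0000: 201.664314
  t * PV_t at t = 8.0000: 219.917463
  t * PV_t at t = 9.0000: 236.075521
  t * PV_t at t = 10.0000: 6507.594940
Macaulay duration D = (sum_t t * PV_t) / P = 7852.513383 / 937.621714 = 8.374927


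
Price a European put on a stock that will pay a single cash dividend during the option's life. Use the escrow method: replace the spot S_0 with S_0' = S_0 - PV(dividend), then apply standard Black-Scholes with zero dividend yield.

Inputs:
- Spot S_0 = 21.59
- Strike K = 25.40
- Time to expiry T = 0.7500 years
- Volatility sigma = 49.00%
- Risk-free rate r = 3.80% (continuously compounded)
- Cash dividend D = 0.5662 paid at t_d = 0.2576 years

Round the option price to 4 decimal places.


PV(D) = D * exp(-r * t_d) = 0.5662 * 0.99025895 = 0.56068462
S_0' = S_0 - PV(D) = 21.5900 - 0.56068462 = 21.02931538
d1 = (ln(S_0'/K) + (r + sigma^2/2)*T) / (sigma*sqrt(T)) = -0.16565060
d2 = d1 - sigma*sqrt(T) = -0.59000305
exp(-rT) = 0.97190229
N(-d1) = 0.56578404; N(-d2) = 0.72240570
P = K * exp(-rT) * N(-d2) - S_0' * N(-d1) = 25.4000 * 0.97190229 * 0.72240570 - 21.02931538 * 0.56578404 = 5.9355

Answer: Price = 5.9355


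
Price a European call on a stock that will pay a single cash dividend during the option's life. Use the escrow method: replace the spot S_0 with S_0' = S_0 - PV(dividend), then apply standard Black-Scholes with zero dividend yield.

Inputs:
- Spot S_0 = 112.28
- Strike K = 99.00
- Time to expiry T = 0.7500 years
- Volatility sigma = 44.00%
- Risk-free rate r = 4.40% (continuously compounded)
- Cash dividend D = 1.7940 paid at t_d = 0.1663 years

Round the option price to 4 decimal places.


Answer: Price = 24.0093

Derivation:
PV(D) = D * exp(-r * t_d) = 1.7940 * 0.99270951 = 1.78092085
S_0' = S_0 - PV(D) = 112.2800 - 1.78092085 = 110.49907915
d1 = (ln(S_0'/K) + (r + sigma^2/2)*T) / (sigma*sqrt(T)) = 0.56550760
d2 = d1 - sigma*sqrt(T) = 0.18445642
exp(-rT) = 0.96753856
N(d1) = 0.71413572; N(d2) = 0.57317230
C = S_0' * N(d1) - K * exp(-rT) * N(d2) = 110.49907915 * 0.71413572 - 99.0000 * 0.96753856 * 0.57317230 = 24.0093


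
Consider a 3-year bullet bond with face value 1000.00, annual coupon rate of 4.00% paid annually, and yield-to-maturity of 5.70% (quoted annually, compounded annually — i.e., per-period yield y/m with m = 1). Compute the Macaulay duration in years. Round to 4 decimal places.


Answer: Macaulay duration = 2.8832 years

Derivation:
Coupon per period c = face * coupon_rate / m = 40.000000
Periods per year m = 1; per-period yield y/m = 0.057000
Number of cashflows N = 3
Cashflows (t years, CF_t, discount factor 1/(1+y/m)^(m*t), PV):
  t = 1.0000: CF_t = 40.000000, DF = 0.946074, PV = 37.842952
  t = 2.0000: CF_t = 40.000000, DF = 0.895056, PV = 35.802225
  t = 3.0000: CF_t = 1040.000000, DF = 0.846789, PV = 880.660216
Price P = sum_t PV_t = 954.305393
Macaulay numerator sum_t t * PV_t:
  t * PV_t at t = 1.0000: 37.842952
  t * PV_t at t = 2.0000: 71.604450
  t * PV_t at t = 3.0000: 2641.980648
Macaulay duration D = (sum_t t * PV_t) / P = 2751.428049 / 954.305393 = 2.883174


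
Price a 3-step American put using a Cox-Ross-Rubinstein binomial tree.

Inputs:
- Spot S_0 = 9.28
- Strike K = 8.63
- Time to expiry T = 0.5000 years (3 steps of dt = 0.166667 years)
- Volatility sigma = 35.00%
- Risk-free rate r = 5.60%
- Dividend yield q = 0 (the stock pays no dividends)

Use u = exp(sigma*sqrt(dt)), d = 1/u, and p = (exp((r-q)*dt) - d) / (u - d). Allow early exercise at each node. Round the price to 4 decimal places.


Answer: Price = V(0,0) = 0.5545

Derivation:
dt = T/N = 0.166667
u = exp(sigma*sqrt(dt)) = 1.153599; d = 1/u = 0.866852
p = (exp((r-q)*dt) - d) / (u - d) = 0.497040
Discount per step: exp(-r*dt) = 0.990710
Stock lattice S(k, i) with i counting down-moves:
  k=0: S(0,0) = 9.2800
  k=1: S(1,0) = 10.7054; S(1,1) = 8.0444
  k=2: S(2,0) = 12.3497; S(2,1) = 9.2800; S(2,2) = 6.9733
  k=3: S(3,0) = 14.2467; S(3,1) = 10.7054; S(3,2) = 8.0444; S(3,3) = 6.0448
Terminal payoffs V(N, i) = max(K - S_T, 0):
  V(3,0) = 0.000000; V(3,1) = 0.000000; V(3,2) = 0.585612; V(3,3) = 2.585185
Backward induction: V(k, i) = exp(-r*dt) * [p * V(k+1, i) + (1-p) * V(k+1, i+1)]; then take max(V_cont, immediate exercise) for American.
  V(2,0) = exp(-r*dt) * [p*0.000000 + (1-p)*0.000000] = 0.000000; exercise = 0.000000; V(2,0) = max -> 0.000000
  V(2,1) = exp(-r*dt) * [p*0.000000 + (1-p)*0.585612] = 0.291803; exercise = 0.000000; V(2,1) = max -> 0.291803
  V(2,2) = exp(-r*dt) * [p*0.585612 + (1-p)*2.585185] = 1.576534; exercise = 1.656706; V(2,2) = max -> 1.656706
  V(1,0) = exp(-r*dt) * [p*0.000000 + (1-p)*0.291803] = 0.145402; exercise = 0.000000; V(1,0) = max -> 0.145402
  V(1,1) = exp(-r*dt) * [p*0.291803 + (1-p)*1.656706] = 0.969206; exercise = 0.585612; V(1,1) = max -> 0.969206
  V(0,0) = exp(-r*dt) * [p*0.145402 + (1-p)*0.969206] = 0.554542; exercise = 0.000000; V(0,0) = max -> 0.554542


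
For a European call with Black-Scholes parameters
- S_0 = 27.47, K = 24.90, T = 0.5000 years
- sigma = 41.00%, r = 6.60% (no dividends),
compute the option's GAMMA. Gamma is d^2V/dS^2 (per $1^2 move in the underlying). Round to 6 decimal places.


d1 = 0.5975973148; d2 = 0.3076835346
phi(d1) = 0.3337043664; exp(-qT) = 1.0000000000; exp(-rT) = 0.9675385596
Gamma = exp(-qT) * phi(d1) / (S * sigma * sqrt(T)) = 1.0000000000 * 0.3337043664 / (27.4700 * 0.4100 * 0.7071067812) = 0.041902

Answer: Gamma = 0.041902


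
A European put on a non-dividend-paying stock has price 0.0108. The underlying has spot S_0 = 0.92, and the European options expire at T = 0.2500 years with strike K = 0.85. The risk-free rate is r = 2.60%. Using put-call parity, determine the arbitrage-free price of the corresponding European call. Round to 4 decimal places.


Answer: Call price = 0.0863

Derivation:
Put-call parity: C - P = S_0 * exp(-qT) - K * exp(-rT).
S_0 * exp(-qT) = 0.9200 * 1.00000000 = 0.92000000
K * exp(-rT) = 0.8500 * 0.99352108 = 0.84449292
C = P + S*exp(-qT) - K*exp(-rT)
C = 0.0108 + 0.92000000 - 0.84449292 = 0.0863


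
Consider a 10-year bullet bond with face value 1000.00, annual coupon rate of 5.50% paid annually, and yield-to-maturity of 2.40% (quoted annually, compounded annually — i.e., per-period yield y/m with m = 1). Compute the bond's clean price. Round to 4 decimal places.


Answer: Price = 1272.7213

Derivation:
Coupon per period c = face * coupon_rate / m = 55.000000
Periods per year m = 1; per-period yield y/m = 0.024000
Number of cashflows N = 10
Cashflows (t years, CF_t, discount factor 1/(1+y/m)^(m*t), PV):
  t = 1.0000: CF_t = 55.000000, DF = 0.976562, PV = 53.710938
  t = 2.0000: CF_t = 55.000000, DF = 0.953674, PV = 52.452087
  t = 3.0000: CF_t = 55.000000, DF = 0.931323, PV = 51.222742
  t = 4.0000: CF_t = 55.000000, DF = 0.909495, PV = 50.022209
  t = 5.0000: CF_t = 55.000000, DF = 0.888178, PV = 48.849813
  t = 6.0000: CF_t = 55.000000, DF = 0.867362, PV = 47.704896
  t = 7.0000: CF_t = 55.000000, DF = 0.847033, PV = 46.586812
  t = 8.0000: CF_t = 55.000000, DF = 0.827181, PV = 45.494934
  t = 9.0000: CF_t = 55.000000, DF = 0.807794, PV = 44.428646
  t = 10.0000: CF_t = 1055.000000, DF = 0.788861, PV = 832.248255
Price P = sum_t PV_t = 1272.721331


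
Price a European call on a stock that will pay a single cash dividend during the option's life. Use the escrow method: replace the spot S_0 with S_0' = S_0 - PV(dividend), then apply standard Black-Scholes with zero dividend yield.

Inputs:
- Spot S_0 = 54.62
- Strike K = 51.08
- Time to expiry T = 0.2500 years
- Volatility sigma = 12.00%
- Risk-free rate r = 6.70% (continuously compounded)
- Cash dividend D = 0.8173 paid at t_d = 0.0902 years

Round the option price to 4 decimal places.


PV(D) = D * exp(-r * t_d) = 0.8173 * 0.99397482 = 0.81237562
S_0' = S_0 - PV(D) = 54.6200 - 0.81237562 = 53.80762438
d1 = (ln(S_0'/K) + (r + sigma^2/2)*T) / (sigma*sqrt(T)) = 1.17620238
d2 = d1 - sigma*sqrt(T) = 1.11620238
exp(-rT) = 0.98338950
N(d1) = 0.88024299; N(d2) = 0.86783224
C = S_0' * N(d1) - K * exp(-rT) * N(d2) = 53.80762438 * 0.88024299 - 51.0800 * 0.98338950 * 0.86783224 = 3.7712

Answer: Price = 3.7712


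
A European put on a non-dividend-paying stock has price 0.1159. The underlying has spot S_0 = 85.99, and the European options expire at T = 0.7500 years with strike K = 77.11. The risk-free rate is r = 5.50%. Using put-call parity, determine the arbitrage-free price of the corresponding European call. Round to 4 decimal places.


Put-call parity: C - P = S_0 * exp(-qT) - K * exp(-rT).
S_0 * exp(-qT) = 85.9900 * 1.00000000 = 85.99000000
K * exp(-rT) = 77.1100 * 0.95958920 = 73.99392342
C = P + S*exp(-qT) - K*exp(-rT)
C = 0.1159 + 85.99000000 - 73.99392342 = 12.1120

Answer: Call price = 12.1120


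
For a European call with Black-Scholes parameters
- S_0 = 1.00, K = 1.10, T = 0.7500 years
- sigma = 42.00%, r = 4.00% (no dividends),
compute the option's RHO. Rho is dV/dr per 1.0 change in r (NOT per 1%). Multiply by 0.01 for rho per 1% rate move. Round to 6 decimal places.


Answer: Rho = 0.287335

Derivation:
d1 = 0.0023089067; d2 = -0.3614217628
phi(d1) = 0.3989412170; exp(-qT) = 1.0000000000; exp(-rT) = 0.9704455335
N(d2) = 0.3588920908
Rho = K*T*exp(-rT)*N(d2) = 1.1000 * 0.7500 * 0.9704455335 * 0.3588920908 = 0.287335


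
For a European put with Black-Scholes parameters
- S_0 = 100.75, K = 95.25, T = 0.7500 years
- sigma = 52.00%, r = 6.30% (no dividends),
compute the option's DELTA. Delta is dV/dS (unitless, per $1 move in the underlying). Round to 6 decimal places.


Answer: Delta = -0.324646

Derivation:
d1 = 0.4547459132; d2 = 0.0044127033
phi(d1) = 0.3597537692; exp(-qT) = 1.0000000000; exp(-rT) = 0.9538489056
N(-d1) = 0.3246460228
Delta = -exp(-qT) * N(-d1) = -1.0000000000 * 0.3246460228 = -0.324646


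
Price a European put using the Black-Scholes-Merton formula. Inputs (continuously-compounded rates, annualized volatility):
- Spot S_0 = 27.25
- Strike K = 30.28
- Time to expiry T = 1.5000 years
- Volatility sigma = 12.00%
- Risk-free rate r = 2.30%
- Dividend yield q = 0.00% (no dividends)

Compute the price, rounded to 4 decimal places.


Answer: Price = 2.8452

Derivation:
d1 = (ln(S/K) + (r - q + 0.5*sigma^2) * T) / (sigma * sqrt(T)) = -0.40915942
d2 = d1 - sigma * sqrt(T) = -0.55612880
exp(-rT) = 0.96608834; exp(-qT) = 1.00000000
P = K * exp(-rT) * N(-d2) - S_0 * exp(-qT) * N(-d1)
N(-d1) = 0.65878866; N(-d2) = 0.71093860
P = 30.2800 * 0.96608834 * 0.71093860 - 27.2500 * 1.00000000 * 0.65878866 = 2.8452


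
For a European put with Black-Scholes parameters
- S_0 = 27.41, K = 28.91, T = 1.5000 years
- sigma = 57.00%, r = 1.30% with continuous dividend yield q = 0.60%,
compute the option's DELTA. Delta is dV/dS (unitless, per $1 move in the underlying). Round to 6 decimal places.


d1 = 0.2877725788; d2 = -0.4103319979
phi(d1) = 0.3827607871; exp(-qT) = 0.9910403788; exp(-rT) = 0.9806888952
N(-d1) = 0.3867604144
Delta = -exp(-qT) * N(-d1) = -0.9910403788 * 0.3867604144 = -0.383295

Answer: Delta = -0.383295


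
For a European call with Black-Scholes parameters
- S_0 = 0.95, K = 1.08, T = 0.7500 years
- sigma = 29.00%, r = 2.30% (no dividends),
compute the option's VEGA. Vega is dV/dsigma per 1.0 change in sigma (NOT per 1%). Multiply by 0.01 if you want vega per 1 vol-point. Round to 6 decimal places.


Answer: Vega = 0.312193

Derivation:
d1 = -0.3164151647; d2 = -0.5675625318
phi(d1) = 0.3794631412; exp(-qT) = 1.0000000000; exp(-rT) = 0.9828979294
Vega = S * exp(-qT) * phi(d1) * sqrt(T) = 0.9500 * 1.0000000000 * 0.3794631412 * 0.8660254038 = 0.312193


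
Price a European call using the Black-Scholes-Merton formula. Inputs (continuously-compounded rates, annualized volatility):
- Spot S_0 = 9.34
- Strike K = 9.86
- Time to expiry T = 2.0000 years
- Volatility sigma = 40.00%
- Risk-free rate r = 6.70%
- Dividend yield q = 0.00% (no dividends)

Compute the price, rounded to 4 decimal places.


d1 = (ln(S/K) + (r - q + 0.5*sigma^2) * T) / (sigma * sqrt(T)) = 0.42394602
d2 = d1 - sigma * sqrt(T) = -0.14173941
exp(-rT) = 0.87459006; exp(-qT) = 1.00000000
C = S_0 * exp(-qT) * N(d1) - K * exp(-rT) * N(d2)
N(d1) = 0.66419741; N(d2) = 0.44364292
C = 9.3400 * 1.00000000 * 0.66419741 - 9.8600 * 0.87459006 * 0.44364292 = 2.3779

Answer: Price = 2.3779


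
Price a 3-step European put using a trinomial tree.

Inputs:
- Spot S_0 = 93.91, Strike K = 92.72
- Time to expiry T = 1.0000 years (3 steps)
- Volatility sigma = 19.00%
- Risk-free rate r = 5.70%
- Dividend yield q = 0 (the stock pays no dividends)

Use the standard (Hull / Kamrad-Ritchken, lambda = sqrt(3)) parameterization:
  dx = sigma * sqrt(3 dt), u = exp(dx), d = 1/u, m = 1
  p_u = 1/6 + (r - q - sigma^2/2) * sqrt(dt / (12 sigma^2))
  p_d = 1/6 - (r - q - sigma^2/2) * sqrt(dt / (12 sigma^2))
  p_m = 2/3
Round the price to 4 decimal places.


dt = T/N = 0.333333; dx = sigma*sqrt(3*dt) = 0.190000
u = exp(dx) = 1.209250; d = 1/u = 0.826959
p_u = 0.200833, p_m = 0.666667, p_d = 0.132500
Discount per step: exp(-r*dt) = 0.981179
Stock lattice S(k, j) with j the centered position index:
  k=0: S(0,+0) = 93.9100
  k=1: S(1,-1) = 77.6597; S(1,+0) = 93.9100; S(1,+1) = 113.5606
  k=2: S(2,-2) = 64.2214; S(2,-1) = 77.6597; S(2,+0) = 93.9100; S(2,+1) = 113.5606; S(2,+2) = 137.3231
  k=3: S(3,-3) = 53.1085; S(3,-2) = 64.2214; S(3,-1) = 77.6597; S(3,+0) = 93.9100; S(3,+1) = 113.5606; S(3,+2) = 137.3231; S(3,+3) = 166.0580
Terminal payoffs V(N, j) = max(K - S_T, 0):
  V(3,-3) = 39.611506; V(3,-2) = 28.498575; V(3,-1) = 15.060268; V(3,+0) = 0.000000; V(3,+1) = 0.000000; V(3,+2) = 0.000000; V(3,+3) = 0.000000
Backward induction: V(k, j) = exp(-r*dt) * [p_u * V(k+1, j+1) + p_m * V(k+1, j) + p_d * V(k+1, j-1)]
  V(2,-2) = exp(-r*dt) * [p_u*15.060268 + p_m*28.498575 + p_d*39.611506] = 26.758899
  V(2,-1) = exp(-r*dt) * [p_u*0.000000 + p_m*15.060268 + p_d*28.498575] = 13.556209
  V(2,+0) = exp(-r*dt) * [p_u*0.000000 + p_m*0.000000 + p_d*15.060268] = 1.957929
  V(2,+1) = exp(-r*dt) * [p_u*0.000000 + p_m*0.000000 + p_d*0.000000] = 0.000000
  V(2,+2) = exp(-r*dt) * [p_u*0.000000 + p_m*0.000000 + p_d*0.000000] = 0.000000
  V(1,-1) = exp(-r*dt) * [p_u*1.957929 + p_m*13.556209 + p_d*26.758899] = 12.732023
  V(1,+0) = exp(-r*dt) * [p_u*0.000000 + p_m*1.957929 + p_d*13.556209] = 3.043112
  V(1,+1) = exp(-r*dt) * [p_u*0.000000 + p_m*0.000000 + p_d*1.957929] = 0.254543
  V(0,+0) = exp(-r*dt) * [p_u*0.254543 + p_m*3.043112 + p_d*12.732023] = 3.695960

Answer: Price = V(0,0) = 3.6960


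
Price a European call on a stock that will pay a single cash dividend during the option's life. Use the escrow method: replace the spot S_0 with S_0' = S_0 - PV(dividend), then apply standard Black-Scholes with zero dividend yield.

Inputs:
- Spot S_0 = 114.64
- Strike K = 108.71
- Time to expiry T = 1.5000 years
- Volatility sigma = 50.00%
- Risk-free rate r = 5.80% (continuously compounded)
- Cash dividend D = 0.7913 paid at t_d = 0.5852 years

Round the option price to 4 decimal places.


PV(D) = D * exp(-r * t_d) = 0.7913 * 0.96662795 = 0.76489270
S_0' = S_0 - PV(D) = 114.6400 - 0.76489270 = 113.87510730
d1 = (ln(S_0'/K) + (r + sigma^2/2)*T) / (sigma*sqrt(T)) = 0.52405773
d2 = d1 - sigma*sqrt(T) = -0.08831470
exp(-rT) = 0.91667710
N(d1) = 0.69988081; N(d2) = 0.46481328
C = S_0' * N(d1) - K * exp(-rT) * N(d2) = 113.87510730 * 0.69988081 - 108.7100 * 0.91667710 * 0.46481328 = 33.3794

Answer: Price = 33.3794


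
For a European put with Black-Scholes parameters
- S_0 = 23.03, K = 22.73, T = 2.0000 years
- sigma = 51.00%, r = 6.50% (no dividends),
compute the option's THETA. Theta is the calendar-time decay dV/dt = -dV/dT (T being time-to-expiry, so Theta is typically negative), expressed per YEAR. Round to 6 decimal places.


d1 = 0.5590470454; d2 = -0.1622018714
phi(d1) = 0.3412276829; exp(-qT) = 1.0000000000; exp(-rT) = 0.8780954309
Theta = -S*exp(-qT)*phi(d1)*sigma/(2*sqrt(T)) + r*K*exp(-rT)*N(-d2) - q*S*exp(-qT)*N(-d1)
N(-d1) = 0.2880648067; N(-d2) = 0.5644265569; sqrt(T) = 1.4142135624
Term 1 = -23.0300 * 1.0000000000 * 0.3412276829 * 0.5100 / (2 * 1.4142135624) = -1.4169788816
Term 2 = 0.0650 * 22.7300 * 0.8780954309 * 0.5644265569 = 0.7322543315
Term 3 = 0 (no dividend yield, q = 0)
Theta = -1.4169788816 + (0.7322543315) + (0.0000000000) = -0.684725

Answer: Theta = -0.684725


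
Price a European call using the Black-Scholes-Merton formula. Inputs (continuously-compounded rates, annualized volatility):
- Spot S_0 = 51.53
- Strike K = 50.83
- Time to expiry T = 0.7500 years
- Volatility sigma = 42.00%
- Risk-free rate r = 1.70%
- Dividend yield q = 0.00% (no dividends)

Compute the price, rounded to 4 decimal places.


d1 = (ln(S/K) + (r - q + 0.5*sigma^2) * T) / (sigma * sqrt(T)) = 0.25452193
d2 = d1 - sigma * sqrt(T) = -0.10920874
exp(-rT) = 0.98733094; exp(-qT) = 1.00000000
C = S_0 * exp(-qT) * N(d1) - K * exp(-rT) * N(d2)
N(d1) = 0.60045382; N(d2) = 0.45651846
C = 51.5300 * 1.00000000 * 0.60045382 - 50.8300 * 0.98733094 * 0.45651846 = 8.0305

Answer: Price = 8.0305


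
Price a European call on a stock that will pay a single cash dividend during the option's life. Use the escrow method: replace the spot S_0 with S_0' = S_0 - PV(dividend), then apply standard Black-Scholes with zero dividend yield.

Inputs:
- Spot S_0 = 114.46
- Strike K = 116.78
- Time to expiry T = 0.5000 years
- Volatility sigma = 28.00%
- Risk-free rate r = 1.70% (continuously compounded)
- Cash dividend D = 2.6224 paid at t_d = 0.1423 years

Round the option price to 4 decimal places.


PV(D) = D * exp(-r * t_d) = 2.6224 * 0.99758382 = 2.61606382
S_0' = S_0 - PV(D) = 114.4600 - 2.61606382 = 111.84393618
d1 = (ln(S_0'/K) + (r + sigma^2/2)*T) / (sigma*sqrt(T)) = -0.07620263
d2 = d1 - sigma*sqrt(T) = -0.27419252
exp(-rT) = 0.99153602
N(d1) = 0.46962895; N(d2) = 0.39196834
C = S_0' * N(d1) - K * exp(-rT) * N(d2) = 111.84393618 * 0.46962895 - 116.7800 * 0.99153602 * 0.39196834 = 7.1385

Answer: Price = 7.1385


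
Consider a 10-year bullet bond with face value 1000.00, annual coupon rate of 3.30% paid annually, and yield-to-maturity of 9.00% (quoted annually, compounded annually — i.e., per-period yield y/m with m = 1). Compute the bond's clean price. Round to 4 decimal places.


Coupon per period c = face * coupon_rate / m = 33.000000
Periods per year m = 1; per-period yield y/m = 0.090000
Number of cashflows N = 10
Cashflows (t years, CF_t, discount factor 1/(1+y/m)^(m*t), PV):
  t = 1.0000: CF_t = 33.000000, DF = 0.917431, PV = 30.275229
  t = 2.0000: CF_t = 33.000000, DF = 0.841680, PV = 27.775440
  t = 3.0000: CF_t = 33.000000, DF = 0.772183, PV = 25.482055
  t = 4.0000: CF_t = 33.000000, DF = 0.708425, PV = 23.378032
  t = 5.0000: CF_t = 33.000000, DF = 0.649931, PV = 21.447736
  t = 6.0000: CF_t = 33.000000, DF = 0.596267, PV = 19.676822
  t = 7.0000: CF_t = 33.000000, DF = 0.547034, PV = 18.052130
  t = 8.0000: CF_t = 33.000000, DF = 0.501866, PV = 16.561587
  t = 9.0000: CF_t = 33.000000, DF = 0.460428, PV = 15.194117
  t = 10.0000: CF_t = 1033.000000, DF = 0.422411, PV = 436.350364
Price P = sum_t PV_t = 634.193511

Answer: Price = 634.1935


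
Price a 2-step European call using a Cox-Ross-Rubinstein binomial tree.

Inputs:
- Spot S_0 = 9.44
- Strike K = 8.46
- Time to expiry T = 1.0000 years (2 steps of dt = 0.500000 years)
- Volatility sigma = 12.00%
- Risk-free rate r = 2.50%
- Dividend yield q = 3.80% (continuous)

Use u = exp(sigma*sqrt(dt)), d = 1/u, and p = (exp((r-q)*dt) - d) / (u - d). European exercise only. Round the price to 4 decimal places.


dt = T/N = 0.500000
u = exp(sigma*sqrt(dt)) = 1.088557; d = 1/u = 0.918647
p = (exp((r-q)*dt) - d) / (u - d) = 0.440668
Discount per step: exp(-r*dt) = 0.987578
Stock lattice S(k, i) with i counting down-moves:
  k=0: S(0,0) = 9.4400
  k=1: S(1,0) = 10.2760; S(1,1) = 8.6720
  k=2: S(2,0) = 11.1860; S(2,1) = 9.4400; S(2,2) = 7.9665
Terminal payoffs V(N, i) = max(S_T - K, 0):
  V(2,0) = 2.725984; V(2,1) = 0.980000; V(2,2) = 0.000000
Backward induction: V(k, i) = exp(-r*dt) * [p * V(k+1, i) + (1-p) * V(k+1, i+1)].
  V(1,0) = exp(-r*dt) * [p*2.725984 + (1-p)*0.980000] = 1.727668
  V(1,1) = exp(-r*dt) * [p*0.980000 + (1-p)*0.000000] = 0.426490
  V(0,0) = exp(-r*dt) * [p*1.727668 + (1-p)*0.426490] = 0.987457

Answer: Price = V(0,0) = 0.9875


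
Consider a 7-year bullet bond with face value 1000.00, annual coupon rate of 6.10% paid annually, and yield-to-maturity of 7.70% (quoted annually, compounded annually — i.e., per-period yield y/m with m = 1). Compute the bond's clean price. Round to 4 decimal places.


Coupon per period c = face * coupon_rate / m = 61.000000
Periods per year m = 1; per-period yield y/m = 0.077000
Number of cashflows N = 7
Cashflows (t years, CF_t, discount factor 1/(1+y/m)^(m*t), PV):
  t = 1.0000: CF_t = 61.000000, DF = 0.928505, PV = 56.638812
  t = 2.0000: CF_t = 61.000000, DF = 0.862122, PV = 52.589426
  t = 3.0000: CF_t = 61.000000, DF = 0.800484, PV = 48.829550
  t = 4.0000: CF_t = 61.000000, DF = 0.743254, PV = 45.338487
  t = 5.0000: CF_t = 61.000000, DF = 0.690115, PV = 42.097017
  t = 6.0000: CF_t = 61.000000, DF = 0.640775, PV = 39.087295
  t = 7.0000: CF_t = 1061.000000, DF = 0.594963, PV = 631.255915
Price P = sum_t PV_t = 915.836501

Answer: Price = 915.8365


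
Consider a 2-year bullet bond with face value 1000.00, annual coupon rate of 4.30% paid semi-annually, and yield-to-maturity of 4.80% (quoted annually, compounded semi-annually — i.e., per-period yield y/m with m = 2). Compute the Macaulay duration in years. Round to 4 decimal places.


Answer: Macaulay duration = 1.9374 years

Derivation:
Coupon per period c = face * coupon_rate / m = 21.500000
Periods per year m = 2; per-period yield y/m = 0.024000
Number of cashflows N = 4
Cashflows (t years, CF_t, discount factor 1/(1+y/m)^(m*t), PV):
  t = 0.5000: CF_t = 21.500000, DF = 0.976562, PV = 20.996094
  t = 1.0000: CF_t = 21.500000, DF = 0.953674, PV = 20.503998
  t = 1.5000: CF_t = 21.500000, DF = 0.931323, PV = 20.023435
  t = 2.0000: CF_t = 1021.500000, DF = 0.909495, PV = 929.048838
Price P = sum_t PV_t = 990.572365
Macaulay numerator sum_t t * PV_t:
  t * PV_t at t = 0.5000: 10.498047
  t * PV_t at t = 1.0000: 20.503998
  t * PV_t at t = 1.5000: 30.035153
  t * PV_t at t = 2.0000: 1858.097676
Macaulay duration D = (sum_t t * PV_t) / P = 1919.134873 / 990.572365 = 1.937400


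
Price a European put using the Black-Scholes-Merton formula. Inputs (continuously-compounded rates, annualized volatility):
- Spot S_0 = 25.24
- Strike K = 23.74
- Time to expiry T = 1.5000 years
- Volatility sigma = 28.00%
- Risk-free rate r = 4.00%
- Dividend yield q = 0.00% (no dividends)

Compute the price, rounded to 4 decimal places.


d1 = (ln(S/K) + (r - q + 0.5*sigma^2) * T) / (sigma * sqrt(T)) = 0.52509084
d2 = d1 - sigma * sqrt(T) = 0.18216228
exp(-rT) = 0.94176453; exp(-qT) = 1.00000000
P = K * exp(-rT) * N(-d2) - S_0 * exp(-qT) * N(-d1)
N(-d1) = 0.29976002; N(-d2) = 0.42772769
P = 23.7400 * 0.94176453 * 0.42772769 - 25.2400 * 1.00000000 * 0.29976002 = 1.9970

Answer: Price = 1.9970


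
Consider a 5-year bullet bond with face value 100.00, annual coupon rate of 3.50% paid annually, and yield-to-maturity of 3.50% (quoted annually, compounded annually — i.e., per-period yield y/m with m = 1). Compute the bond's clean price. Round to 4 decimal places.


Answer: Price = 100.0000

Derivation:
Coupon per period c = face * coupon_rate / m = 3.500000
Periods per year m = 1; per-period yield y/m = 0.035000
Number of cashflows N = 5
Cashflows (t years, CF_t, discount factor 1/(1+y/m)^(m*t), PV):
  t = 1.0000: CF_t = 3.500000, DF = 0.966184, PV = 3.381643
  t = 2.0000: CF_t = 3.500000, DF = 0.933511, PV = 3.267287
  t = 3.0000: CF_t = 3.500000, DF = 0.901943, PV = 3.156799
  t = 4.0000: CF_t = 3.500000, DF = 0.871442, PV = 3.050048
  t = 5.0000: CF_t = 103.500000, DF = 0.841973, PV = 87.144223
Price P = sum_t PV_t = 100.000000


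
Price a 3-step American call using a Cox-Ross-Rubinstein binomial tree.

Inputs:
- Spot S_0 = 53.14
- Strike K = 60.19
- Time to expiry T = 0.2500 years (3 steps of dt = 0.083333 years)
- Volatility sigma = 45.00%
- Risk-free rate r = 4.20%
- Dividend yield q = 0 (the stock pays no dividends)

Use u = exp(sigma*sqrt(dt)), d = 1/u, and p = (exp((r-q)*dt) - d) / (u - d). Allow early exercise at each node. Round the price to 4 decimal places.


Answer: Price = V(0,0) = 2.1273

Derivation:
dt = T/N = 0.083333
u = exp(sigma*sqrt(dt)) = 1.138719; d = 1/u = 0.878180
p = (exp((r-q)*dt) - d) / (u - d) = 0.481027
Discount per step: exp(-r*dt) = 0.996506
Stock lattice S(k, i) with i counting down-moves:
  k=0: S(0,0) = 53.1400
  k=1: S(1,0) = 60.5115; S(1,1) = 46.6665
  k=2: S(2,0) = 68.9056; S(2,1) = 53.1400; S(2,2) = 40.9816
  k=3: S(3,0) = 78.4641; S(3,1) = 60.5115; S(3,2) = 46.6665; S(3,3) = 35.9892
Terminal payoffs V(N, i) = max(S_T - K, 0):
  V(3,0) = 18.274114; V(3,1) = 0.321519; V(3,2) = 0.000000; V(3,3) = 0.000000
Backward induction: V(k, i) = exp(-r*dt) * [p * V(k+1, i) + (1-p) * V(k+1, i+1)]; then take max(V_cont, immediate exercise) for American.
  V(2,0) = exp(-r*dt) * [p*18.274114 + (1-p)*0.321519] = 8.925904; exercise = 8.715608; V(2,0) = max -> 8.925904
  V(2,1) = exp(-r*dt) * [p*0.321519 + (1-p)*0.000000] = 0.154119; exercise = 0.000000; V(2,1) = max -> 0.154119
  V(2,2) = exp(-r*dt) * [p*0.000000 + (1-p)*0.000000] = 0.000000; exercise = 0.000000; V(2,2) = max -> 0.000000
  V(1,0) = exp(-r*dt) * [p*8.925904 + (1-p)*0.154119] = 4.358303; exercise = 0.321519; V(1,0) = max -> 4.358303
  V(1,1) = exp(-r*dt) * [p*0.154119 + (1-p)*0.000000] = 0.073876; exercise = 0.000000; V(1,1) = max -> 0.073876
  V(0,0) = exp(-r*dt) * [p*4.358303 + (1-p)*0.073876] = 2.127342; exercise = 0.000000; V(0,0) = max -> 2.127342


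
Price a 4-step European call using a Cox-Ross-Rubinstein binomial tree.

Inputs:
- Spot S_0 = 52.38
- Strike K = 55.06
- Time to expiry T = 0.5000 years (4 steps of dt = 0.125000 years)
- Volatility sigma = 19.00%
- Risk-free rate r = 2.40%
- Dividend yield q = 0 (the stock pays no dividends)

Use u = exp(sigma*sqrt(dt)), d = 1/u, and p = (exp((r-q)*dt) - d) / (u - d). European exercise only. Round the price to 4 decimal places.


Answer: Price = V(0,0) = 2.0944

Derivation:
dt = T/N = 0.125000
u = exp(sigma*sqrt(dt)) = 1.069483; d = 1/u = 0.935031
p = (exp((r-q)*dt) - d) / (u - d) = 0.505559
Discount per step: exp(-r*dt) = 0.997004
Stock lattice S(k, i) with i counting down-moves:
  k=0: S(0,0) = 52.3800
  k=1: S(1,0) = 56.0195; S(1,1) = 48.9769
  k=2: S(2,0) = 59.9119; S(2,1) = 52.3800; S(2,2) = 45.7950
  k=3: S(3,0) = 64.0747; S(3,1) = 56.0195; S(3,2) = 48.9769; S(3,3) = 42.8197
  k=4: S(4,0) = 68.5268; S(4,1) = 59.9119; S(4,2) = 52.3800; S(4,3) = 45.7950; S(4,4) = 40.0378
Terminal payoffs V(N, i) = max(S_T - K, 0):
  V(4,0) = 13.466835; V(4,1) = 4.851899; V(4,2) = 0.000000; V(4,3) = 0.000000; V(4,4) = 0.000000
Backward induction: V(k, i) = exp(-r*dt) * [p * V(k+1, i) + (1-p) * V(k+1, i+1)].
  V(3,0) = exp(-r*dt) * [p*13.466835 + (1-p)*4.851899] = 9.179676
  V(3,1) = exp(-r*dt) * [p*4.851899 + (1-p)*0.000000] = 2.445573
  V(3,2) = exp(-r*dt) * [p*0.000000 + (1-p)*0.000000] = 0.000000
  V(3,3) = exp(-r*dt) * [p*0.000000 + (1-p)*0.000000] = 0.000000
  V(2,0) = exp(-r*dt) * [p*9.179676 + (1-p)*2.445573] = 5.832535
  V(2,1) = exp(-r*dt) * [p*2.445573 + (1-p)*0.000000] = 1.232678
  V(2,2) = exp(-r*dt) * [p*0.000000 + (1-p)*0.000000] = 0.000000
  V(1,0) = exp(-r*dt) * [p*5.832535 + (1-p)*1.232678] = 3.547518
  V(1,1) = exp(-r*dt) * [p*1.232678 + (1-p)*0.000000] = 0.621324
  V(0,0) = exp(-r*dt) * [p*3.547518 + (1-p)*0.621324] = 2.094395


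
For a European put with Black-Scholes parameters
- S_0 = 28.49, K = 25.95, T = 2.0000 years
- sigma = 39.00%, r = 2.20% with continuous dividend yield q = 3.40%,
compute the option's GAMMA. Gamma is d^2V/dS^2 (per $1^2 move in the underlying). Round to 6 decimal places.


Answer: Gamma = 0.021882

Derivation:
d1 = 0.4015669181; d2 = -0.1499763712
phi(d1) = 0.3680389412; exp(-qT) = 0.9342604736; exp(-rT) = 0.9569539575
Gamma = exp(-qT) * phi(d1) / (S * sigma * sqrt(T)) = 0.9342604736 * 0.3680389412 / (28.4900 * 0.3900 * 1.4142135624) = 0.021882


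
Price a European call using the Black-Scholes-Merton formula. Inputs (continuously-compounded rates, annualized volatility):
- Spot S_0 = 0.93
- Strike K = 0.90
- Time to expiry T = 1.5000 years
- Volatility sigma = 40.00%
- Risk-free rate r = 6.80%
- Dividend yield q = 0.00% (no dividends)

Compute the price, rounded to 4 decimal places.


d1 = (ln(S/K) + (r - q + 0.5*sigma^2) * T) / (sigma * sqrt(T)) = 0.52008755
d2 = d1 - sigma * sqrt(T) = 0.03018960
exp(-rT) = 0.90302955; exp(-qT) = 1.00000000
C = S_0 * exp(-qT) * N(d1) - K * exp(-rT) * N(d2)
N(d1) = 0.69849872; N(d2) = 0.51204208
C = 0.9300 * 1.00000000 * 0.69849872 - 0.9000 * 0.90302955 * 0.51204208 = 0.2335

Answer: Price = 0.2335


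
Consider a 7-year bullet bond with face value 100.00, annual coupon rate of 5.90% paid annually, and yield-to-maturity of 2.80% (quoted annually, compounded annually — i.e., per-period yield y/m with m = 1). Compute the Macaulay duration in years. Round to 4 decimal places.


Coupon per period c = face * coupon_rate / m = 5.900000
Periods per year m = 1; per-period yield y/m = 0.028000
Number of cashflows N = 7
Cashflows (t years, CF_t, discount factor 1/(1+y/m)^(m*t), PV):
  t = 1.0000: CF_t = 5.900000, DF = 0.972763, PV = 5.739300
  t = 2.0000: CF_t = 5.900000, DF = 0.946267, PV = 5.582976
  t = 3.0000: CF_t = 5.900000, DF = 0.920493, PV = 5.430911
  t = 4.0000: CF_t = 5.900000, DF = 0.895422, PV = 5.282987
  t = 5.0000: CF_t = 5.900000, DF = 0.871033, PV = 5.139093
  t = 6.0000: CF_t = 5.900000, DF = 0.847308, PV = 4.999117
  t = 7.0000: CF_t = 105.900000, DF = 0.824230, PV = 87.285913
Price P = sum_t PV_t = 119.460296
Macaulay numerator sum_t t * PV_t:
  t * PV_t at t = 1.0000: 5.739300
  t * PV_t at t = 2.0000: 11.165953
  t * PV_t at t = 3.0000: 16.292732
  t * PV_t at t = 4.0000: 21.131949
  t * PV_t at t = 5.0000: 25.695463
  t * PV_t at t = 6.0000: 29.994704
  t * PV_t at t = 7.0000: 611.001389
Macaulay duration D = (sum_t t * PV_t) / P = 721.021488 / 119.460296 = 6.035658

Answer: Macaulay duration = 6.0357 years


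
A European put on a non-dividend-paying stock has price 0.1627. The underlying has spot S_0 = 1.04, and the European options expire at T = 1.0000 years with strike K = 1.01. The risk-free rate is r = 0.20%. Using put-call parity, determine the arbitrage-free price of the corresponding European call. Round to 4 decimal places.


Put-call parity: C - P = S_0 * exp(-qT) - K * exp(-rT).
S_0 * exp(-qT) = 1.0400 * 1.00000000 = 1.04000000
K * exp(-rT) = 1.0100 * 0.99800200 = 1.00798202
C = P + S*exp(-qT) - K*exp(-rT)
C = 0.1627 + 1.04000000 - 1.00798202 = 0.1947

Answer: Call price = 0.1947


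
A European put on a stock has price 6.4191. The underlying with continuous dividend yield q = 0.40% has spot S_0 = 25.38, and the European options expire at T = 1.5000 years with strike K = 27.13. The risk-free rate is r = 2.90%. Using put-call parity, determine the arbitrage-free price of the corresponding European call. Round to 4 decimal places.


Put-call parity: C - P = S_0 * exp(-qT) - K * exp(-rT).
S_0 * exp(-qT) = 25.3800 * 0.99401796 = 25.22817593
K * exp(-rT) = 27.1300 * 0.95743255 = 25.97514519
C = P + S*exp(-qT) - K*exp(-rT)
C = 6.4191 + 25.22817593 - 25.97514519 = 5.6721

Answer: Call price = 5.6721


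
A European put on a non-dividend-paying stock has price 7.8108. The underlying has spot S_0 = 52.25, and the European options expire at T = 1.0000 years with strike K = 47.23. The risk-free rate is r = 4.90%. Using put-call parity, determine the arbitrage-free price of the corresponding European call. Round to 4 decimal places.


Put-call parity: C - P = S_0 * exp(-qT) - K * exp(-rT).
S_0 * exp(-qT) = 52.2500 * 1.00000000 = 52.25000000
K * exp(-rT) = 47.2300 * 0.95218113 = 44.97151476
C = P + S*exp(-qT) - K*exp(-rT)
C = 7.8108 + 52.25000000 - 44.97151476 = 15.0893

Answer: Call price = 15.0893


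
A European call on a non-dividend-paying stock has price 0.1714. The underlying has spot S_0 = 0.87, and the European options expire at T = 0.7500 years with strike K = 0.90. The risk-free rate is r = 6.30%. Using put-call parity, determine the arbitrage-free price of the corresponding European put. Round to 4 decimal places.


Answer: Put price = 0.1599

Derivation:
Put-call parity: C - P = S_0 * exp(-qT) - K * exp(-rT).
S_0 * exp(-qT) = 0.8700 * 1.00000000 = 0.87000000
K * exp(-rT) = 0.9000 * 0.95384891 = 0.85846401
P = C - S*exp(-qT) + K*exp(-rT)
P = 0.1714 - 0.87000000 + 0.85846401 = 0.1599


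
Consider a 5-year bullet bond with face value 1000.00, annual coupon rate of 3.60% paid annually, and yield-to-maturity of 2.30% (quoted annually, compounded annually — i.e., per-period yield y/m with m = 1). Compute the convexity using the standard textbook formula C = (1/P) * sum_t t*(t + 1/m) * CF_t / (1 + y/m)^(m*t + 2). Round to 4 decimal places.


Answer: Convexity = 26.1935

Derivation:
Coupon per period c = face * coupon_rate / m = 36.000000
Periods per year m = 1; per-period yield y/m = 0.023000
Number of cashflows N = 5
Cashflows (t years, CF_t, discount factor 1/(1+y/m)^(m*t), PV):
  t = 1.0000: CF_t = 36.000000, DF = 0.977517, PV = 35.190616
  t = 2.0000: CF_t = 36.000000, DF = 0.955540, PV = 34.399429
  t = 3.0000: CF_t = 36.000000, DF = 0.934056, PV = 33.626030
  t = 4.0000: CF_t = 36.000000, DF = 0.913056, PV = 32.870020
  t = 5.0000: CF_t = 1036.000000, DF = 0.892528, PV = 924.658970
Price P = sum_t PV_t = 1060.745064
Convexity numerator sum_t t*(t + 1/m) * CF_t / (1+y/m)^(m*t + 2):
  t = 1.0000: term = 67.252061
  t = 2.0000: term = 197.220119
  t = 3.0000: term = 385.572080
  t = 4.0000: term = 628.172173
  t = 5.0000: term = 26506.450454
Convexity = (1/P) * sum = 27784.666886 / 1060.745064 = 26.193539


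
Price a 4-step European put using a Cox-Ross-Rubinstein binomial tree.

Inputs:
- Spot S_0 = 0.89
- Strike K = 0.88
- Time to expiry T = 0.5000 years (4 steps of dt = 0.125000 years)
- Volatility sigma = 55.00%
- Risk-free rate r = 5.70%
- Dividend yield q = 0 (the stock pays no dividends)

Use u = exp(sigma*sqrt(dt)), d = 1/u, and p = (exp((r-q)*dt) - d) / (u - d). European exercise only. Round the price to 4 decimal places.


Answer: Price = V(0,0) = 0.1115

Derivation:
dt = T/N = 0.125000
u = exp(sigma*sqrt(dt)) = 1.214648; d = 1/u = 0.823284
p = (exp((r-q)*dt) - d) / (u - d) = 0.469810
Discount per step: exp(-r*dt) = 0.992900
Stock lattice S(k, i) with i counting down-moves:
  k=0: S(0,0) = 0.8900
  k=1: S(1,0) = 1.0810; S(1,1) = 0.7327
  k=2: S(2,0) = 1.3131; S(2,1) = 0.8900; S(2,2) = 0.6032
  k=3: S(3,0) = 1.5949; S(3,1) = 1.0810; S(3,2) = 0.7327; S(3,3) = 0.4966
  k=4: S(4,0) = 1.9373; S(4,1) = 1.3131; S(4,2) = 0.8900; S(4,3) = 0.6032; S(4,4) = 0.4089
Terminal payoffs V(N, i) = max(K - S_T, 0):
  V(4,0) = 0.000000; V(4,1) = 0.000000; V(4,2) = 0.000000; V(4,3) = 0.276761; V(4,4) = 0.471127
Backward induction: V(k, i) = exp(-r*dt) * [p * V(k+1, i) + (1-p) * V(k+1, i+1)].
  V(3,0) = exp(-r*dt) * [p*0.000000 + (1-p)*0.000000] = 0.000000
  V(3,1) = exp(-r*dt) * [p*0.000000 + (1-p)*0.000000] = 0.000000
  V(3,2) = exp(-r*dt) * [p*0.000000 + (1-p)*0.276761] = 0.145694
  V(3,3) = exp(-r*dt) * [p*0.276761 + (1-p)*0.471127] = 0.377116
  V(2,0) = exp(-r*dt) * [p*0.000000 + (1-p)*0.000000] = 0.000000
  V(2,1) = exp(-r*dt) * [p*0.000000 + (1-p)*0.145694] = 0.076697
  V(2,2) = exp(-r*dt) * [p*0.145694 + (1-p)*0.377116] = 0.266486
  V(1,0) = exp(-r*dt) * [p*0.000000 + (1-p)*0.076697] = 0.040376
  V(1,1) = exp(-r*dt) * [p*0.076697 + (1-p)*0.266486] = 0.176063
  V(0,0) = exp(-r*dt) * [p*0.040376 + (1-p)*0.176063] = 0.111518
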